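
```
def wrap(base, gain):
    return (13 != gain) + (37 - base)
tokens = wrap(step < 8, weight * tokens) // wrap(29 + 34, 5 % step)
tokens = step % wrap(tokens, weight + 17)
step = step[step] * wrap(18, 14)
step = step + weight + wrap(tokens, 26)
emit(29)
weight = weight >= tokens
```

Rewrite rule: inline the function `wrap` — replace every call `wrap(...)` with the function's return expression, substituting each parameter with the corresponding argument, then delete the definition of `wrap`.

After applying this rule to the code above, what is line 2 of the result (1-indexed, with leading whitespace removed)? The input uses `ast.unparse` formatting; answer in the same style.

Transformed code:
tokens = ((13 != weight * tokens) + (37 - (step < 8))) // ((13 != 5 % step) + (37 - (29 + 34)))
tokens = step % ((13 != weight + 17) + (37 - tokens))
step = step[step] * ((13 != 14) + (37 - 18))
step = step + weight + ((13 != 26) + (37 - tokens))
emit(29)
weight = weight >= tokens

tokens = step % ((13 != weight + 17) + (37 - tokens))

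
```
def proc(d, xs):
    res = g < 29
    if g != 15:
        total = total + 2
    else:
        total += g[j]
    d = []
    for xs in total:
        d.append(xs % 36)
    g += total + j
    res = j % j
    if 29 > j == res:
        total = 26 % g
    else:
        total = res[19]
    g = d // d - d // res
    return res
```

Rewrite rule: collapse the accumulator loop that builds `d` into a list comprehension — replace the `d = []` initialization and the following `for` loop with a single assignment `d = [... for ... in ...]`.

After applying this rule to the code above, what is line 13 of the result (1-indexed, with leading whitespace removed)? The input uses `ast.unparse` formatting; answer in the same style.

total = res[19]

Transformed code:
def proc(d, xs):
    res = g < 29
    if g != 15:
        total = total + 2
    else:
        total += g[j]
    d = [xs % 36 for xs in total]
    g += total + j
    res = j % j
    if 29 > j == res:
        total = 26 % g
    else:
        total = res[19]
    g = d // d - d // res
    return res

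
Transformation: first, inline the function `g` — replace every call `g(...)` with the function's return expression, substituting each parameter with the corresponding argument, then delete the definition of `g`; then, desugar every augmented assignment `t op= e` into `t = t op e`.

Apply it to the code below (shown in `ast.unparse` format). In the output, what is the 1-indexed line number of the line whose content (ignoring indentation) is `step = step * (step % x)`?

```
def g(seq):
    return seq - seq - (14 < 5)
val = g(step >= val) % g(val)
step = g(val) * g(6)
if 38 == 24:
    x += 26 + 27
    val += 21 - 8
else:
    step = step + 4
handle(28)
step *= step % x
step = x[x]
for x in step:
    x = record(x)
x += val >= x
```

9

Transformed code:
val = ((step >= val) - (step >= val) - (14 < 5)) % (val - val - (14 < 5))
step = (val - val - (14 < 5)) * (6 - 6 - (14 < 5))
if 38 == 24:
    x = x + (26 + 27)
    val = val + (21 - 8)
else:
    step = step + 4
handle(28)
step = step * (step % x)
step = x[x]
for x in step:
    x = record(x)
x = x + (val >= x)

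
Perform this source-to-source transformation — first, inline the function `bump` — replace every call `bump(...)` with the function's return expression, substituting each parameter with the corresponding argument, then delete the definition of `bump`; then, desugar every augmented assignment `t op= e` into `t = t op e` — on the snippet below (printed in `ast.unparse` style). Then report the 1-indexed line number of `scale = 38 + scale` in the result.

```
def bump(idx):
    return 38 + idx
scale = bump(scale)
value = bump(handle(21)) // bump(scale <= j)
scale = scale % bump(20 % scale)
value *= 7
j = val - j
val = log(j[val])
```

1

Transformed code:
scale = 38 + scale
value = (38 + handle(21)) // (38 + (scale <= j))
scale = scale % (38 + 20 % scale)
value = value * 7
j = val - j
val = log(j[val])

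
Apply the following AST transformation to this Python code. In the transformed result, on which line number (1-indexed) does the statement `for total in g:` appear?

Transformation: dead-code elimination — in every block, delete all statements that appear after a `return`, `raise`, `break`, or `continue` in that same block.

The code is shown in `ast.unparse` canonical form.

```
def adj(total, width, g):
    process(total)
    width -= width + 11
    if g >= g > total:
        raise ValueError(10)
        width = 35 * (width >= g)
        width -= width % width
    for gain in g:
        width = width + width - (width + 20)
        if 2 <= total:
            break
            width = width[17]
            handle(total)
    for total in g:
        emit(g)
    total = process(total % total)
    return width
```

10

Transformed code:
def adj(total, width, g):
    process(total)
    width -= width + 11
    if g >= g > total:
        raise ValueError(10)
    for gain in g:
        width = width + width - (width + 20)
        if 2 <= total:
            break
    for total in g:
        emit(g)
    total = process(total % total)
    return width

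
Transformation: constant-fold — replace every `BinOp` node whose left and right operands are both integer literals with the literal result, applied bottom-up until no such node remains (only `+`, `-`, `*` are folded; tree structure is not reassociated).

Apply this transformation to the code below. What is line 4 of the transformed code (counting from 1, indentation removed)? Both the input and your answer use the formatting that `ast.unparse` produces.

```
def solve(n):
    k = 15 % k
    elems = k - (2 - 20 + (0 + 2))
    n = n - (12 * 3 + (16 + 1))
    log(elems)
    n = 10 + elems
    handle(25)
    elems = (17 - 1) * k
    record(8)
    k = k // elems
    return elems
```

Transformed code:
def solve(n):
    k = 15 % k
    elems = k - -16
    n = n - 53
    log(elems)
    n = 10 + elems
    handle(25)
    elems = 16 * k
    record(8)
    k = k // elems
    return elems

n = n - 53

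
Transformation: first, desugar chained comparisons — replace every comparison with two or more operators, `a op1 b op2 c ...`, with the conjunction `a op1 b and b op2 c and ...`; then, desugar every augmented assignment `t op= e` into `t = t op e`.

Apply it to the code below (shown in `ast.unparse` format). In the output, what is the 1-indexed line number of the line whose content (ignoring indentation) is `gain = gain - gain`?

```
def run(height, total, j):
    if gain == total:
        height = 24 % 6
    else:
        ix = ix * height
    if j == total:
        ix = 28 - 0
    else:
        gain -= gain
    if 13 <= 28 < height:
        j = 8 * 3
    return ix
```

Transformed code:
def run(height, total, j):
    if gain == total:
        height = 24 % 6
    else:
        ix = ix * height
    if j == total:
        ix = 28 - 0
    else:
        gain = gain - gain
    if 13 <= 28 and 28 < height:
        j = 8 * 3
    return ix

9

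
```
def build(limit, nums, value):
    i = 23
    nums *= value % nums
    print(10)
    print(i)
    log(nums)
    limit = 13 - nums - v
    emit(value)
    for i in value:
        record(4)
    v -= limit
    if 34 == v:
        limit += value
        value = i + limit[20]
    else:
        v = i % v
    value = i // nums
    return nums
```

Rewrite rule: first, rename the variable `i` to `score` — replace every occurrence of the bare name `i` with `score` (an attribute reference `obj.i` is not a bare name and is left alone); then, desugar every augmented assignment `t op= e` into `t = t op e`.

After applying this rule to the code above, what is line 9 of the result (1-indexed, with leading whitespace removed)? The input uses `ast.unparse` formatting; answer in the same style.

for score in value:

Transformed code:
def build(limit, nums, value):
    score = 23
    nums = nums * (value % nums)
    print(10)
    print(score)
    log(nums)
    limit = 13 - nums - v
    emit(value)
    for score in value:
        record(4)
    v = v - limit
    if 34 == v:
        limit = limit + value
        value = score + limit[20]
    else:
        v = score % v
    value = score // nums
    return nums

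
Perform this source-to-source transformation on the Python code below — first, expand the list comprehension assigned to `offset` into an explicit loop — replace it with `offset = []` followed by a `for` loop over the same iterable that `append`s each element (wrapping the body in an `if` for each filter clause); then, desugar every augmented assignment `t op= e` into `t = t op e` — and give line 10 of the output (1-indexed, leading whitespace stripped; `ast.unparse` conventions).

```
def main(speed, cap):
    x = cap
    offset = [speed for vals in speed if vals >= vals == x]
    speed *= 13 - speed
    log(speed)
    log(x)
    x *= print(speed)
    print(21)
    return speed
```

Transformed code:
def main(speed, cap):
    x = cap
    offset = []
    for vals in speed:
        if vals >= vals == x:
            offset.append(speed)
    speed = speed * (13 - speed)
    log(speed)
    log(x)
    x = x * print(speed)
    print(21)
    return speed

x = x * print(speed)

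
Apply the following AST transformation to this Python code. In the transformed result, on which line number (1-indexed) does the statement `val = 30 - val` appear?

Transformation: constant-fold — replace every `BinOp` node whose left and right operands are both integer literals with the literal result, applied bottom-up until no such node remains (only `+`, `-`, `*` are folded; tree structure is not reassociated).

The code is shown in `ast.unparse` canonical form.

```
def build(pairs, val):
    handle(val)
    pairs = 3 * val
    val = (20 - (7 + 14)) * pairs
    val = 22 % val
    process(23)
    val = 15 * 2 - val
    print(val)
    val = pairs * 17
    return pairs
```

7

Transformed code:
def build(pairs, val):
    handle(val)
    pairs = 3 * val
    val = -1 * pairs
    val = 22 % val
    process(23)
    val = 30 - val
    print(val)
    val = pairs * 17
    return pairs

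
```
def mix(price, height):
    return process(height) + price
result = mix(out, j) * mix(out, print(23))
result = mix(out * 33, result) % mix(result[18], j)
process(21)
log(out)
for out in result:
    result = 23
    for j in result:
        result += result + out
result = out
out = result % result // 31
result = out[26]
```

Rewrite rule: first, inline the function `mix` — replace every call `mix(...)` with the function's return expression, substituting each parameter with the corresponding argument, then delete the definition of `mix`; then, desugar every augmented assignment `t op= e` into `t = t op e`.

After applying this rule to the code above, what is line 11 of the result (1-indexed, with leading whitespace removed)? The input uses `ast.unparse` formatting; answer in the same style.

result = out[26]

Transformed code:
result = (process(j) + out) * (process(print(23)) + out)
result = (process(result) + out * 33) % (process(j) + result[18])
process(21)
log(out)
for out in result:
    result = 23
    for j in result:
        result = result + (result + out)
result = out
out = result % result // 31
result = out[26]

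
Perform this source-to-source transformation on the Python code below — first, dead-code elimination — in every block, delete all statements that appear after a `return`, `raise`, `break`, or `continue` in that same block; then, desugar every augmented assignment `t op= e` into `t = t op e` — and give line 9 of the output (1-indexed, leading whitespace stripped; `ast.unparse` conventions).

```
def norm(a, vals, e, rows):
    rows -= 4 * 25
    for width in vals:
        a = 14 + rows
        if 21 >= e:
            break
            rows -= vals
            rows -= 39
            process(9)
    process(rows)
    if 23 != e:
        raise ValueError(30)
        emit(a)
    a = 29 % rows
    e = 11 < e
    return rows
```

raise ValueError(30)

Transformed code:
def norm(a, vals, e, rows):
    rows = rows - 4 * 25
    for width in vals:
        a = 14 + rows
        if 21 >= e:
            break
    process(rows)
    if 23 != e:
        raise ValueError(30)
    a = 29 % rows
    e = 11 < e
    return rows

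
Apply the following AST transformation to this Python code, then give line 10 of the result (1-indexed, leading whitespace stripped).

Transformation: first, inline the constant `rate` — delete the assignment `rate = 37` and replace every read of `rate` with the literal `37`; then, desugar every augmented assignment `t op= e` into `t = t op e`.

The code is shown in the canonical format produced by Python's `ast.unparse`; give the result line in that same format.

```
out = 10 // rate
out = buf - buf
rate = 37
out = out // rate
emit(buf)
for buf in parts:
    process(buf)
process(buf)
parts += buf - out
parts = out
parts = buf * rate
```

Transformed code:
out = 10 // 37
out = buf - buf
out = out // 37
emit(buf)
for buf in parts:
    process(buf)
process(buf)
parts = parts + (buf - out)
parts = out
parts = buf * 37

parts = buf * 37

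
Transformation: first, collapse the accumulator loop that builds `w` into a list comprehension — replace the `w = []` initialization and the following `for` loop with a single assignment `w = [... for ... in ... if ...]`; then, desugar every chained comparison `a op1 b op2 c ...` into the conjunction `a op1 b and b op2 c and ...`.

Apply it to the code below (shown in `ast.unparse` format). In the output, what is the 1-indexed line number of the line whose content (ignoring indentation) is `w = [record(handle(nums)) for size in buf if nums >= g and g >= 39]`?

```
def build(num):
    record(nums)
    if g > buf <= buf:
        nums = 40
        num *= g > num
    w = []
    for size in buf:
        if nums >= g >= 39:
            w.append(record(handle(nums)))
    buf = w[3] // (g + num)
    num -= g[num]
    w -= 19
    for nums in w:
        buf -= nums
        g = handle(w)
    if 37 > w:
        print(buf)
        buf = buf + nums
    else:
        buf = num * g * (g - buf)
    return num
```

6

Transformed code:
def build(num):
    record(nums)
    if g > buf and buf <= buf:
        nums = 40
        num *= g > num
    w = [record(handle(nums)) for size in buf if nums >= g and g >= 39]
    buf = w[3] // (g + num)
    num -= g[num]
    w -= 19
    for nums in w:
        buf -= nums
        g = handle(w)
    if 37 > w:
        print(buf)
        buf = buf + nums
    else:
        buf = num * g * (g - buf)
    return num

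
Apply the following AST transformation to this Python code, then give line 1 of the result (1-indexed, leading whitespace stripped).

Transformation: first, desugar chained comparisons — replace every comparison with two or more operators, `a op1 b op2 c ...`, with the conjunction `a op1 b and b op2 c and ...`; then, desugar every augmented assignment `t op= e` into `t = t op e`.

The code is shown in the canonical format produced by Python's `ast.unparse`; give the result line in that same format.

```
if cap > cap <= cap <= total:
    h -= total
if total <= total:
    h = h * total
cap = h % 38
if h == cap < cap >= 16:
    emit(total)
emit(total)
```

Transformed code:
if cap > cap and cap <= cap and (cap <= total):
    h = h - total
if total <= total:
    h = h * total
cap = h % 38
if h == cap and cap < cap and (cap >= 16):
    emit(total)
emit(total)

if cap > cap and cap <= cap and (cap <= total):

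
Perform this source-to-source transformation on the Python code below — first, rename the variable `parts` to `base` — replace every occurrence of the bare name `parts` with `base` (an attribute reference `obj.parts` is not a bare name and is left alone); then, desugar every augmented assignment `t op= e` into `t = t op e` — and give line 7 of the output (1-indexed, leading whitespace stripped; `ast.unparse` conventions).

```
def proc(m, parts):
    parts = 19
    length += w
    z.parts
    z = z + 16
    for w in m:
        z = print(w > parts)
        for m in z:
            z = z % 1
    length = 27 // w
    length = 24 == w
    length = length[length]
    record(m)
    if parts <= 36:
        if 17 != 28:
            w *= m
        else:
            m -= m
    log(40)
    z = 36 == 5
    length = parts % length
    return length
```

z = print(w > base)

Transformed code:
def proc(m, base):
    base = 19
    length = length + w
    z.parts
    z = z + 16
    for w in m:
        z = print(w > base)
        for m in z:
            z = z % 1
    length = 27 // w
    length = 24 == w
    length = length[length]
    record(m)
    if base <= 36:
        if 17 != 28:
            w = w * m
        else:
            m = m - m
    log(40)
    z = 36 == 5
    length = base % length
    return length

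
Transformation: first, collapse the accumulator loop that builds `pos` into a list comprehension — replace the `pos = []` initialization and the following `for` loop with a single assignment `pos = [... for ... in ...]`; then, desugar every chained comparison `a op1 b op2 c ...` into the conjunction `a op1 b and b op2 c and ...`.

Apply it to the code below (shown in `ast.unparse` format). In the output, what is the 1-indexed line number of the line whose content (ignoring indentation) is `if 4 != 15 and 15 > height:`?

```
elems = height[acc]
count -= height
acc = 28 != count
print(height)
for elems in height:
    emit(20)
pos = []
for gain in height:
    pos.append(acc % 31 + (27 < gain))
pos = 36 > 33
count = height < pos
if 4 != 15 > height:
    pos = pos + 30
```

10

Transformed code:
elems = height[acc]
count -= height
acc = 28 != count
print(height)
for elems in height:
    emit(20)
pos = [acc % 31 + (27 < gain) for gain in height]
pos = 36 > 33
count = height < pos
if 4 != 15 and 15 > height:
    pos = pos + 30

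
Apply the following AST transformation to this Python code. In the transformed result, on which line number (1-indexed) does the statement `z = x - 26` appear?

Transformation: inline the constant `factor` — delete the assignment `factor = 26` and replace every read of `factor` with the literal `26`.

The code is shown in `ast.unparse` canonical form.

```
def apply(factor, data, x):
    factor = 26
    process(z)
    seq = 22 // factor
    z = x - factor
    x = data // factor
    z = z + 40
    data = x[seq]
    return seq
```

4

Transformed code:
def apply(factor, data, x):
    process(z)
    seq = 22 // 26
    z = x - 26
    x = data // 26
    z = z + 40
    data = x[seq]
    return seq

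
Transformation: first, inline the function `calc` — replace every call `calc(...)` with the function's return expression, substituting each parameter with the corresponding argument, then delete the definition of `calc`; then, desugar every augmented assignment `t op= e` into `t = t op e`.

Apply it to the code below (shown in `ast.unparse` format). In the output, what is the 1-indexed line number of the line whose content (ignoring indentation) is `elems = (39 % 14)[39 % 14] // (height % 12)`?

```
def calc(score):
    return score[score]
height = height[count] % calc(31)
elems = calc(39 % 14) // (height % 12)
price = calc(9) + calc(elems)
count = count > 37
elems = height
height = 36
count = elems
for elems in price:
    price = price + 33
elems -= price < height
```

Transformed code:
height = height[count] % 31[31]
elems = (39 % 14)[39 % 14] // (height % 12)
price = 9[9] + elems[elems]
count = count > 37
elems = height
height = 36
count = elems
for elems in price:
    price = price + 33
elems = elems - (price < height)

2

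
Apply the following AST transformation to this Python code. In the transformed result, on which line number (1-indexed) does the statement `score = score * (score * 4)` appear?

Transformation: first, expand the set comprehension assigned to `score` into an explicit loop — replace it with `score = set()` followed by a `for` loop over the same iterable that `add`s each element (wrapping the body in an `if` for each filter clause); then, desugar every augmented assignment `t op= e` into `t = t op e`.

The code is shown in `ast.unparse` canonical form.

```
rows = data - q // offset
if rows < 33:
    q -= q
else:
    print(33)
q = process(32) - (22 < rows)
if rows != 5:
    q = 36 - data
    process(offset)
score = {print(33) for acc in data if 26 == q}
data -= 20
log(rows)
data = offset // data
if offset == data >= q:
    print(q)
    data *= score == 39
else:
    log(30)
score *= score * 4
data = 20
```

Transformed code:
rows = data - q // offset
if rows < 33:
    q = q - q
else:
    print(33)
q = process(32) - (22 < rows)
if rows != 5:
    q = 36 - data
    process(offset)
score = set()
for acc in data:
    if 26 == q:
        score.add(print(33))
data = data - 20
log(rows)
data = offset // data
if offset == data >= q:
    print(q)
    data = data * (score == 39)
else:
    log(30)
score = score * (score * 4)
data = 20

22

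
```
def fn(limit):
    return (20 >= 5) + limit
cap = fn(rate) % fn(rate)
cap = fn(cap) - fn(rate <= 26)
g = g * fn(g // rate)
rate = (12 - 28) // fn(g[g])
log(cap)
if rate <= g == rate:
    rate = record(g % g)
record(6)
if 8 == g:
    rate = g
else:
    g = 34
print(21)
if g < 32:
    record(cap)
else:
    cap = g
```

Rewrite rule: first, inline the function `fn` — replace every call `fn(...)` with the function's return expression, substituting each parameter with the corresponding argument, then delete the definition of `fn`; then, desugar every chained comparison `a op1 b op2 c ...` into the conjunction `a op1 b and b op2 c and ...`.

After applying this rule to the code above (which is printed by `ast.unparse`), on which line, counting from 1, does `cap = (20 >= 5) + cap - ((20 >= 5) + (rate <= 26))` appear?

2

Transformed code:
cap = ((20 >= 5) + rate) % ((20 >= 5) + rate)
cap = (20 >= 5) + cap - ((20 >= 5) + (rate <= 26))
g = g * ((20 >= 5) + g // rate)
rate = (12 - 28) // ((20 >= 5) + g[g])
log(cap)
if rate <= g and g == rate:
    rate = record(g % g)
record(6)
if 8 == g:
    rate = g
else:
    g = 34
print(21)
if g < 32:
    record(cap)
else:
    cap = g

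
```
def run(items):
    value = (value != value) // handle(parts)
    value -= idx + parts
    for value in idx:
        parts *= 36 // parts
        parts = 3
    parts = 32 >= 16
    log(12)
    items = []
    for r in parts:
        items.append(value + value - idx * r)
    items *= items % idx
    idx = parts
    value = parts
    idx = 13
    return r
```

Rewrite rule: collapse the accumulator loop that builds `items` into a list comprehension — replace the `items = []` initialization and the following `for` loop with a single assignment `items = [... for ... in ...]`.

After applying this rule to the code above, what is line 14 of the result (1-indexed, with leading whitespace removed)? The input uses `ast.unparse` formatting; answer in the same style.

return r

Transformed code:
def run(items):
    value = (value != value) // handle(parts)
    value -= idx + parts
    for value in idx:
        parts *= 36 // parts
        parts = 3
    parts = 32 >= 16
    log(12)
    items = [value + value - idx * r for r in parts]
    items *= items % idx
    idx = parts
    value = parts
    idx = 13
    return r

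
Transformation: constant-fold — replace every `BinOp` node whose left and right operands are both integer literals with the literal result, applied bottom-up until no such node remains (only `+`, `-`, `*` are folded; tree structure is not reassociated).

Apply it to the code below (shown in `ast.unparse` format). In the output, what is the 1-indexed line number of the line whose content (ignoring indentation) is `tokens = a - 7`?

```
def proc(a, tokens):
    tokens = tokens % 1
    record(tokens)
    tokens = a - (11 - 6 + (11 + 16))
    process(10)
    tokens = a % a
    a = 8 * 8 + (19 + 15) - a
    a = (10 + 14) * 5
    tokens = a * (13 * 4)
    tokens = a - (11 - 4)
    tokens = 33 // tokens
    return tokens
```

Transformed code:
def proc(a, tokens):
    tokens = tokens % 1
    record(tokens)
    tokens = a - 32
    process(10)
    tokens = a % a
    a = 98 - a
    a = 120
    tokens = a * 52
    tokens = a - 7
    tokens = 33 // tokens
    return tokens

10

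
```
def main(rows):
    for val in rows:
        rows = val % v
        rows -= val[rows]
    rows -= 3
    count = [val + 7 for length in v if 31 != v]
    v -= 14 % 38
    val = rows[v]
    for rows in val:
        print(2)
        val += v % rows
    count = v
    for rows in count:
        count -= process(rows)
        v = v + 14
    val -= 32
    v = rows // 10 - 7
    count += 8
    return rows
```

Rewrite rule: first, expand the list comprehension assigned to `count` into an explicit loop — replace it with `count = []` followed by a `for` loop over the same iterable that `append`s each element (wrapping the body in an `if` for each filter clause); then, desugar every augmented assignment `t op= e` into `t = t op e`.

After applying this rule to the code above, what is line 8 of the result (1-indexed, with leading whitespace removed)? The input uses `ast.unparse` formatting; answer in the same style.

Transformed code:
def main(rows):
    for val in rows:
        rows = val % v
        rows = rows - val[rows]
    rows = rows - 3
    count = []
    for length in v:
        if 31 != v:
            count.append(val + 7)
    v = v - 14 % 38
    val = rows[v]
    for rows in val:
        print(2)
        val = val + v % rows
    count = v
    for rows in count:
        count = count - process(rows)
        v = v + 14
    val = val - 32
    v = rows // 10 - 7
    count = count + 8
    return rows

if 31 != v:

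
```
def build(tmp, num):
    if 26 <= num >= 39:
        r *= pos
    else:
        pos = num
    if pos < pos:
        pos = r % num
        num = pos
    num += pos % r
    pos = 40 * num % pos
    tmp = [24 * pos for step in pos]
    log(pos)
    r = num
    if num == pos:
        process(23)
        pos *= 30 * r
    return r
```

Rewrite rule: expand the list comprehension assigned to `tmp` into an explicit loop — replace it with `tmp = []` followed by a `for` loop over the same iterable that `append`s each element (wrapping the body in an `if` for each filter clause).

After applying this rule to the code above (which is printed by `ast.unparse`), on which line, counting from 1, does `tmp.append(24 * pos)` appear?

13

Transformed code:
def build(tmp, num):
    if 26 <= num >= 39:
        r *= pos
    else:
        pos = num
    if pos < pos:
        pos = r % num
        num = pos
    num += pos % r
    pos = 40 * num % pos
    tmp = []
    for step in pos:
        tmp.append(24 * pos)
    log(pos)
    r = num
    if num == pos:
        process(23)
        pos *= 30 * r
    return r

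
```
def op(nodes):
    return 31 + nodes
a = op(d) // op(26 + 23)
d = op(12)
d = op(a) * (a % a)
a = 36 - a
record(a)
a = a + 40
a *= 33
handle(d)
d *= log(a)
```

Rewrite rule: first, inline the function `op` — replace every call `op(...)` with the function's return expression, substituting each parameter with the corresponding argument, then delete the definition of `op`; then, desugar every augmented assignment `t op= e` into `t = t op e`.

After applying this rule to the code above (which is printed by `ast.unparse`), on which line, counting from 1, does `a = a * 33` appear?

Transformed code:
a = (31 + d) // (31 + (26 + 23))
d = 31 + 12
d = (31 + a) * (a % a)
a = 36 - a
record(a)
a = a + 40
a = a * 33
handle(d)
d = d * log(a)

7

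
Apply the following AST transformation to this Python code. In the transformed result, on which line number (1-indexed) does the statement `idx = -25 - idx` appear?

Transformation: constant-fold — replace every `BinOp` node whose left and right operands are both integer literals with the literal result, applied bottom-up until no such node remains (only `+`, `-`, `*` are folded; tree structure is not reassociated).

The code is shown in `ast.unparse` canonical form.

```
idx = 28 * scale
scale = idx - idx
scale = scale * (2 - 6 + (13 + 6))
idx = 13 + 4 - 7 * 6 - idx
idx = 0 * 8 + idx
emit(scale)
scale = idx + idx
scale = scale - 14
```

Transformed code:
idx = 28 * scale
scale = idx - idx
scale = scale * 15
idx = -25 - idx
idx = 0 + idx
emit(scale)
scale = idx + idx
scale = scale - 14

4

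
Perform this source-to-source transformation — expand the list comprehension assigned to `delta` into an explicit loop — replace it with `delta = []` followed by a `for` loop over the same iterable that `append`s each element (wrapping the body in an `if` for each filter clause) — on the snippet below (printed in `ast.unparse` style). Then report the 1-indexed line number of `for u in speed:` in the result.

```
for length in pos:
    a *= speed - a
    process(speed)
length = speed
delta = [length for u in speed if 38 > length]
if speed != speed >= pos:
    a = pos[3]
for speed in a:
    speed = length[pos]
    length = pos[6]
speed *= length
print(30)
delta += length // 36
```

Transformed code:
for length in pos:
    a *= speed - a
    process(speed)
length = speed
delta = []
for u in speed:
    if 38 > length:
        delta.append(length)
if speed != speed >= pos:
    a = pos[3]
for speed in a:
    speed = length[pos]
    length = pos[6]
speed *= length
print(30)
delta += length // 36

6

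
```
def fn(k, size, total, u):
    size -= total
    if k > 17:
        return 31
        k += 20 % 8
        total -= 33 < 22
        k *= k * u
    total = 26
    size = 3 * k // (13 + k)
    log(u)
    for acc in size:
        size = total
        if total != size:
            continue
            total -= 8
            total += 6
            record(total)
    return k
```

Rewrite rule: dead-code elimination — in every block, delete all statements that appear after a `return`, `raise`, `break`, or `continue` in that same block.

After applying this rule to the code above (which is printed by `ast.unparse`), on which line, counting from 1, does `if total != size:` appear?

10

Transformed code:
def fn(k, size, total, u):
    size -= total
    if k > 17:
        return 31
    total = 26
    size = 3 * k // (13 + k)
    log(u)
    for acc in size:
        size = total
        if total != size:
            continue
    return k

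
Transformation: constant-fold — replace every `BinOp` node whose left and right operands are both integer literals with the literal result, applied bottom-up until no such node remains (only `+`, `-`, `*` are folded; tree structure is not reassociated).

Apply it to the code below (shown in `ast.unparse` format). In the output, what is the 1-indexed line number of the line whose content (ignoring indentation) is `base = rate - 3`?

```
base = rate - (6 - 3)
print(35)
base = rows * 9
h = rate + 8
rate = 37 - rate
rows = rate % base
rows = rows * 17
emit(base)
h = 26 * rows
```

1

Transformed code:
base = rate - 3
print(35)
base = rows * 9
h = rate + 8
rate = 37 - rate
rows = rate % base
rows = rows * 17
emit(base)
h = 26 * rows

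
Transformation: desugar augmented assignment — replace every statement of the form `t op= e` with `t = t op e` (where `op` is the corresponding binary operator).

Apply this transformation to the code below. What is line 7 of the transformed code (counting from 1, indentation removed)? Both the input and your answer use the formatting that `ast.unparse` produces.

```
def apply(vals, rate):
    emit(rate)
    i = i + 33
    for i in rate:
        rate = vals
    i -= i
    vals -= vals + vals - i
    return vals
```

vals = vals - (vals + vals - i)

Transformed code:
def apply(vals, rate):
    emit(rate)
    i = i + 33
    for i in rate:
        rate = vals
    i = i - i
    vals = vals - (vals + vals - i)
    return vals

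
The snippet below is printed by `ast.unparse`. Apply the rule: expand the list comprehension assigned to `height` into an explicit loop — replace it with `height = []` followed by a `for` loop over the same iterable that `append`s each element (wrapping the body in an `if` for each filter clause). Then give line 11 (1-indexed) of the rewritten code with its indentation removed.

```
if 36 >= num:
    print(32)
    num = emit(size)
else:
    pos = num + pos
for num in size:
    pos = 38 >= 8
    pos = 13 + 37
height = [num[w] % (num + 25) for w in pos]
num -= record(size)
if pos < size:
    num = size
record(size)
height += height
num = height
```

height.append(num[w] % (num + 25))

Transformed code:
if 36 >= num:
    print(32)
    num = emit(size)
else:
    pos = num + pos
for num in size:
    pos = 38 >= 8
    pos = 13 + 37
height = []
for w in pos:
    height.append(num[w] % (num + 25))
num -= record(size)
if pos < size:
    num = size
record(size)
height += height
num = height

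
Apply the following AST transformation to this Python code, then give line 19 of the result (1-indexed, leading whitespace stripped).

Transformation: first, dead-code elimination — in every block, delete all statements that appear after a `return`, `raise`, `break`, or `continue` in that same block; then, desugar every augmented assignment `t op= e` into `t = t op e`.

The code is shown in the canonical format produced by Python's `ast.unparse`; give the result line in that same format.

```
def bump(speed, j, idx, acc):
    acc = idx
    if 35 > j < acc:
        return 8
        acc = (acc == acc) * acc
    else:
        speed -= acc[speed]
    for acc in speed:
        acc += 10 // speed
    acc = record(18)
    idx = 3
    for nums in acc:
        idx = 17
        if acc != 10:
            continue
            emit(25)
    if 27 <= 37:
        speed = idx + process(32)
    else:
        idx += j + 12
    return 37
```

Transformed code:
def bump(speed, j, idx, acc):
    acc = idx
    if 35 > j < acc:
        return 8
    else:
        speed = speed - acc[speed]
    for acc in speed:
        acc = acc + 10 // speed
    acc = record(18)
    idx = 3
    for nums in acc:
        idx = 17
        if acc != 10:
            continue
    if 27 <= 37:
        speed = idx + process(32)
    else:
        idx = idx + (j + 12)
    return 37

return 37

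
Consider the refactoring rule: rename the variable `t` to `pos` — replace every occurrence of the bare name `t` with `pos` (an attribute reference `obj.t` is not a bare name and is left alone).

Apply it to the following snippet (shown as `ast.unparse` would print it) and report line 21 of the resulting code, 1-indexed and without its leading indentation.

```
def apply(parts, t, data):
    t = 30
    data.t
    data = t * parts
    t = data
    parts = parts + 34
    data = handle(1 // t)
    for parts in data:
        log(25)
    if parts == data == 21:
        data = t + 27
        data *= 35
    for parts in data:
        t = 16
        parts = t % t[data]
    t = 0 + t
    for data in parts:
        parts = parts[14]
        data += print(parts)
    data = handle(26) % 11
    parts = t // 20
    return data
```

Transformed code:
def apply(parts, pos, data):
    pos = 30
    data.t
    data = pos * parts
    pos = data
    parts = parts + 34
    data = handle(1 // pos)
    for parts in data:
        log(25)
    if parts == data == 21:
        data = pos + 27
        data *= 35
    for parts in data:
        pos = 16
        parts = pos % pos[data]
    pos = 0 + pos
    for data in parts:
        parts = parts[14]
        data += print(parts)
    data = handle(26) % 11
    parts = pos // 20
    return data

parts = pos // 20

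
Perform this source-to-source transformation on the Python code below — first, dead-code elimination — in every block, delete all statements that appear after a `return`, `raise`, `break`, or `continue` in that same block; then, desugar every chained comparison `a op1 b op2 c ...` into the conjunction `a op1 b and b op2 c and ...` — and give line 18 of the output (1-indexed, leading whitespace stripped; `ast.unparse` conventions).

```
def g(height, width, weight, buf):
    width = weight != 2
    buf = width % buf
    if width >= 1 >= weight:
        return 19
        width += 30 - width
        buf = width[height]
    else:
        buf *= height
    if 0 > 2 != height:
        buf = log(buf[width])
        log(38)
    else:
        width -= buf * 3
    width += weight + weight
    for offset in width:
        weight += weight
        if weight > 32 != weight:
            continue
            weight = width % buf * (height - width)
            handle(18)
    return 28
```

Transformed code:
def g(height, width, weight, buf):
    width = weight != 2
    buf = width % buf
    if width >= 1 and 1 >= weight:
        return 19
    else:
        buf *= height
    if 0 > 2 and 2 != height:
        buf = log(buf[width])
        log(38)
    else:
        width -= buf * 3
    width += weight + weight
    for offset in width:
        weight += weight
        if weight > 32 and 32 != weight:
            continue
    return 28

return 28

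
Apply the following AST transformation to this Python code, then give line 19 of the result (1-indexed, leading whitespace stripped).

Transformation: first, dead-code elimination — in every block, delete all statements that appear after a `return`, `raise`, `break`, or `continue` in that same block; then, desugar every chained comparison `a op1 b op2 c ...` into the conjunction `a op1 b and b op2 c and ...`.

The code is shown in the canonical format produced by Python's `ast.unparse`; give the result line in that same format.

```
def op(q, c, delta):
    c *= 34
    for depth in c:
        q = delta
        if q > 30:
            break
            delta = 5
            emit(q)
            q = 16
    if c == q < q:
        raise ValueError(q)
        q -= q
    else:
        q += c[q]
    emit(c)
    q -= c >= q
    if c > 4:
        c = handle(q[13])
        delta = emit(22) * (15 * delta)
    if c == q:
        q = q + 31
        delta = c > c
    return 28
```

return 28

Transformed code:
def op(q, c, delta):
    c *= 34
    for depth in c:
        q = delta
        if q > 30:
            break
    if c == q and q < q:
        raise ValueError(q)
    else:
        q += c[q]
    emit(c)
    q -= c >= q
    if c > 4:
        c = handle(q[13])
        delta = emit(22) * (15 * delta)
    if c == q:
        q = q + 31
        delta = c > c
    return 28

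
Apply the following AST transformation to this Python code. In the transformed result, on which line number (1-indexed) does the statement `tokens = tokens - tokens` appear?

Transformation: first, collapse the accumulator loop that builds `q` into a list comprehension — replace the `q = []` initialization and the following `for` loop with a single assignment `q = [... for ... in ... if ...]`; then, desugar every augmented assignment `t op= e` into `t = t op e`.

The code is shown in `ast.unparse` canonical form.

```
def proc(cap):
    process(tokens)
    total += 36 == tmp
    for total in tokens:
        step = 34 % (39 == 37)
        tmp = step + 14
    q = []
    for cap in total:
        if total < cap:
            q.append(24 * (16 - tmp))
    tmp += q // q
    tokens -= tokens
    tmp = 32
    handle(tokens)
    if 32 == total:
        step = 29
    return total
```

9

Transformed code:
def proc(cap):
    process(tokens)
    total = total + (36 == tmp)
    for total in tokens:
        step = 34 % (39 == 37)
        tmp = step + 14
    q = [24 * (16 - tmp) for cap in total if total < cap]
    tmp = tmp + q // q
    tokens = tokens - tokens
    tmp = 32
    handle(tokens)
    if 32 == total:
        step = 29
    return total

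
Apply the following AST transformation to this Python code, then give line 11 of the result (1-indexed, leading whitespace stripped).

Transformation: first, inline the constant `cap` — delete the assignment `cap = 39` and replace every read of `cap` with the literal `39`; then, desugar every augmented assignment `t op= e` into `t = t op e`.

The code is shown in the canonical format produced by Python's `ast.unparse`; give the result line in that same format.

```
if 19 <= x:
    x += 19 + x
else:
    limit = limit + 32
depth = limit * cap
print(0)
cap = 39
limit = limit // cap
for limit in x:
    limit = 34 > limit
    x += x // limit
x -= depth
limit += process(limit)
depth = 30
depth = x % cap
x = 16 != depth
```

Transformed code:
if 19 <= x:
    x = x + (19 + x)
else:
    limit = limit + 32
depth = limit * 39
print(0)
limit = limit // 39
for limit in x:
    limit = 34 > limit
    x = x + x // limit
x = x - depth
limit = limit + process(limit)
depth = 30
depth = x % 39
x = 16 != depth

x = x - depth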